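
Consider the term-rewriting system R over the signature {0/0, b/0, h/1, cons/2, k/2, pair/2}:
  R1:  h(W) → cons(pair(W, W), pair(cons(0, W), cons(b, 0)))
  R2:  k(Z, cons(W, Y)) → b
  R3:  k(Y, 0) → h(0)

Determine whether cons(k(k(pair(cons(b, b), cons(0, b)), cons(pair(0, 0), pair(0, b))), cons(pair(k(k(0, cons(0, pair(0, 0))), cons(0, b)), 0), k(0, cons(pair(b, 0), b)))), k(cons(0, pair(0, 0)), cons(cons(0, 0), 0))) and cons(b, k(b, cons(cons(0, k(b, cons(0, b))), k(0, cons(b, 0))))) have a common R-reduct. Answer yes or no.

yes — NF(t₁) = cons(b, b), NF(t₂) = cons(b, b)

Reduce t₁ = cons(k(k(pair(cons(b, b), cons(0, b)), cons(pair(0, 0), pair(0, b))), cons(pair(k(k(0, cons(0, pair(0, 0))), cons(0, b)), 0), k(0, cons(pair(b, 0), b)))), k(cons(0, pair(0, 0)), cons(cons(0, 0), 0))):
1. cons(k(k(pair(cons(b, b), cons(0, b)), cons(pair(0, 0), pair(0, b))), cons(pair(k(k(0, cons(0, pair(0, 0))), cons(0, b)), 0), k(0, cons(pair(b, 0), b)))), k(cons(0, pair(0, 0)), cons(cons(0, 0), 0)))  →  cons(b, k(cons(0, pair(0, 0)), cons(cons(0, 0), 0)))   [R2 at 1]
2. cons(b, k(cons(0, pair(0, 0)), cons(cons(0, 0), 0)))  →  cons(b, b)   [R2 at 2]

Reduce t₂ = cons(b, k(b, cons(cons(0, k(b, cons(0, b))), k(0, cons(b, 0))))):
1. cons(b, k(b, cons(cons(0, k(b, cons(0, b))), k(0, cons(b, 0)))))  →  cons(b, b)   [R2 at 2]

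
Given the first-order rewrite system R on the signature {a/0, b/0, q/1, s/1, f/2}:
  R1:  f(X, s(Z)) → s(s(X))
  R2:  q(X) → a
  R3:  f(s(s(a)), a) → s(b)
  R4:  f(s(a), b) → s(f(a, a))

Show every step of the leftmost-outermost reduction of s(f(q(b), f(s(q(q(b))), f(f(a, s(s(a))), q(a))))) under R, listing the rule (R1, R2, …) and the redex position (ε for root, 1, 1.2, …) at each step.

s(s(s(a)))

1. s(f(q(b), f(s(q(q(b))), f(f(a, s(s(a))), q(a)))))  →  s(f(a, f(s(q(q(b))), f(f(a, s(s(a))), q(a)))))   [R2 at 1.1]
2. s(f(a, f(s(q(q(b))), f(f(a, s(s(a))), q(a)))))  →  s(f(a, f(s(a), f(f(a, s(s(a))), q(a)))))   [R2 at 1.2.1.1]
3. s(f(a, f(s(a), f(f(a, s(s(a))), q(a)))))  →  s(f(a, f(s(a), f(s(s(a)), q(a)))))   [R1 at 1.2.2.1]
4. s(f(a, f(s(a), f(s(s(a)), q(a)))))  →  s(f(a, f(s(a), f(s(s(a)), a))))   [R2 at 1.2.2.2]
5. s(f(a, f(s(a), f(s(s(a)), a))))  →  s(f(a, f(s(a), s(b))))   [R3 at 1.2.2]
6. s(f(a, f(s(a), s(b))))  →  s(f(a, s(s(s(a)))))   [R1 at 1.2]
7. s(f(a, s(s(s(a)))))  →  s(s(s(a)))   [R1 at 1]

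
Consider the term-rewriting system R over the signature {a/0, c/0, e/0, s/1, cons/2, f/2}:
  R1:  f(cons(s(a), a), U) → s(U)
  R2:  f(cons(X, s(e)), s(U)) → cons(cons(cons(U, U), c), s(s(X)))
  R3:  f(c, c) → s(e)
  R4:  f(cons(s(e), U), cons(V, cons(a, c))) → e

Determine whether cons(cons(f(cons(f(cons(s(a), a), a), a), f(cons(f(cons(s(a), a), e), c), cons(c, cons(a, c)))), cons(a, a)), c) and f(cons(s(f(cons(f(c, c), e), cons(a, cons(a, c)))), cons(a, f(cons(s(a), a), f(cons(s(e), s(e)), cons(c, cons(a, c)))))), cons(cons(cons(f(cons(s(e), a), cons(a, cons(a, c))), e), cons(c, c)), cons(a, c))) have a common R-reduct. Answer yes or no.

no — NF(t₁) = cons(cons(s(e), cons(a, a)), c), NF(t₂) = e

Reduce t₁ = cons(cons(f(cons(f(cons(s(a), a), a), a), f(cons(f(cons(s(a), a), e), c), cons(c, cons(a, c)))), cons(a, a)), c):
1. cons(cons(f(cons(f(cons(s(a), a), a), a), f(cons(f(cons(s(a), a), e), c), cons(c, cons(a, c)))), cons(a, a)), c)  →  cons(cons(f(cons(s(a), a), f(cons(f(cons(s(a), a), e), c), cons(c, cons(a, c)))), cons(a, a)), c)   [R1 at 1.1.1.1]
2. cons(cons(f(cons(s(a), a), f(cons(f(cons(s(a), a), e), c), cons(c, cons(a, c)))), cons(a, a)), c)  →  cons(cons(s(f(cons(f(cons(s(a), a), e), c), cons(c, cons(a, c)))), cons(a, a)), c)   [R1 at 1.1]
3. cons(cons(s(f(cons(f(cons(s(a), a), e), c), cons(c, cons(a, c)))), cons(a, a)), c)  →  cons(cons(s(f(cons(s(e), c), cons(c, cons(a, c)))), cons(a, a)), c)   [R1 at 1.1.1.1.1]
4. cons(cons(s(f(cons(s(e), c), cons(c, cons(a, c)))), cons(a, a)), c)  →  cons(cons(s(e), cons(a, a)), c)   [R4 at 1.1.1]

Reduce t₂ = f(cons(s(f(cons(f(c, c), e), cons(a, cons(a, c)))), cons(a, f(cons(s(a), a), f(cons(s(e), s(e)), cons(c, cons(a, c)))))), cons(cons(cons(f(cons(s(e), a), cons(a, cons(a, c))), e), cons(c, c)), cons(a, c))):
1. f(cons(s(f(cons(f(c, c), e), cons(a, cons(a, c)))), cons(a, f(cons(s(a), a), f(cons(s(e), s(e)), cons(c, cons(a, c)))))), cons(cons(cons(f(cons(s(e), a), cons(a, cons(a, c))), e), cons(c, c)), cons(a, c)))  →  f(cons(s(f(cons(s(e), e), cons(a, cons(a, c)))), cons(a, f(cons(s(a), a), f(cons(s(e), s(e)), cons(c, cons(a, c)))))), cons(cons(cons(f(cons(s(e), a), cons(a, cons(a, c))), e), cons(c, c)), cons(a, c)))   [R3 at 1.1.1.1.1]
2. f(cons(s(f(cons(s(e), e), cons(a, cons(a, c)))), cons(a, f(cons(s(a), a), f(cons(s(e), s(e)), cons(c, cons(a, c)))))), cons(cons(cons(f(cons(s(e), a), cons(a, cons(a, c))), e), cons(c, c)), cons(a, c)))  →  f(cons(s(e), cons(a, f(cons(s(a), a), f(cons(s(e), s(e)), cons(c, cons(a, c)))))), cons(cons(cons(f(cons(s(e), a), cons(a, cons(a, c))), e), cons(c, c)), cons(a, c)))   [R4 at 1.1.1]
3. f(cons(s(e), cons(a, f(cons(s(a), a), f(cons(s(e), s(e)), cons(c, cons(a, c)))))), cons(cons(cons(f(cons(s(e), a), cons(a, cons(a, c))), e), cons(c, c)), cons(a, c)))  →  e   [R4 at ε]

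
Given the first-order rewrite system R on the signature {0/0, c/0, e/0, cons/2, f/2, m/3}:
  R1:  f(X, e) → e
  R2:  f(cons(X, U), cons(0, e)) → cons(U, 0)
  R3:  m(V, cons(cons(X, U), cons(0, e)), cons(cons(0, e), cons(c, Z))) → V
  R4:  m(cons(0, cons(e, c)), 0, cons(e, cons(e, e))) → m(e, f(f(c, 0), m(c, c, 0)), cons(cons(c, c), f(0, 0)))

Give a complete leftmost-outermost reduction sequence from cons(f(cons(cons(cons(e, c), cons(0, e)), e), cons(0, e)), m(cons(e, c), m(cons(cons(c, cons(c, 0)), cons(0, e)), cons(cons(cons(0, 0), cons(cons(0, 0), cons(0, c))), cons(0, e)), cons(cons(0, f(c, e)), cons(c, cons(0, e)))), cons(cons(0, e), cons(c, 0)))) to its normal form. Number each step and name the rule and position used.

cons(cons(e, 0), cons(e, c))

1. cons(f(cons(cons(cons(e, c), cons(0, e)), e), cons(0, e)), m(cons(e, c), m(cons(cons(c, cons(c, 0)), cons(0, e)), cons(cons(cons(0, 0), cons(cons(0, 0), cons(0, c))), cons(0, e)), cons(cons(0, f(c, e)), cons(c, cons(0, e)))), cons(cons(0, e), cons(c, 0))))  →  cons(cons(e, 0), m(cons(e, c), m(cons(cons(c, cons(c, 0)), cons(0, e)), cons(cons(cons(0, 0), cons(cons(0, 0), cons(0, c))), cons(0, e)), cons(cons(0, f(c, e)), cons(c, cons(0, e)))), cons(cons(0, e), cons(c, 0))))   [R2 at 1]
2. cons(cons(e, 0), m(cons(e, c), m(cons(cons(c, cons(c, 0)), cons(0, e)), cons(cons(cons(0, 0), cons(cons(0, 0), cons(0, c))), cons(0, e)), cons(cons(0, f(c, e)), cons(c, cons(0, e)))), cons(cons(0, e), cons(c, 0))))  →  cons(cons(e, 0), m(cons(e, c), m(cons(cons(c, cons(c, 0)), cons(0, e)), cons(cons(cons(0, 0), cons(cons(0, 0), cons(0, c))), cons(0, e)), cons(cons(0, e), cons(c, cons(0, e)))), cons(cons(0, e), cons(c, 0))))   [R1 at 2.2.3.1.2]
3. cons(cons(e, 0), m(cons(e, c), m(cons(cons(c, cons(c, 0)), cons(0, e)), cons(cons(cons(0, 0), cons(cons(0, 0), cons(0, c))), cons(0, e)), cons(cons(0, e), cons(c, cons(0, e)))), cons(cons(0, e), cons(c, 0))))  →  cons(cons(e, 0), m(cons(e, c), cons(cons(c, cons(c, 0)), cons(0, e)), cons(cons(0, e), cons(c, 0))))   [R3 at 2.2]
4. cons(cons(e, 0), m(cons(e, c), cons(cons(c, cons(c, 0)), cons(0, e)), cons(cons(0, e), cons(c, 0))))  →  cons(cons(e, 0), cons(e, c))   [R3 at 2]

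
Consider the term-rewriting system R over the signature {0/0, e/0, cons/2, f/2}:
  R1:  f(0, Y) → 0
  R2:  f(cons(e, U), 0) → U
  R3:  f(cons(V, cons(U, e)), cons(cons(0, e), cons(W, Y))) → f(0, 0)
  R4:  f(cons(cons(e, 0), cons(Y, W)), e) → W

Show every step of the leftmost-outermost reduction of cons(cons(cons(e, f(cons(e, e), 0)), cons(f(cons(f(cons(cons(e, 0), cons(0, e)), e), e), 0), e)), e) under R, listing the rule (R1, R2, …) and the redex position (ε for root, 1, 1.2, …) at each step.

1. cons(cons(cons(e, f(cons(e, e), 0)), cons(f(cons(f(cons(cons(e, 0), cons(0, e)), e), e), 0), e)), e)  →  cons(cons(cons(e, e), cons(f(cons(f(cons(cons(e, 0), cons(0, e)), e), e), 0), e)), e)   [R2 at 1.1.2]
2. cons(cons(cons(e, e), cons(f(cons(f(cons(cons(e, 0), cons(0, e)), e), e), 0), e)), e)  →  cons(cons(cons(e, e), cons(f(cons(e, e), 0), e)), e)   [R4 at 1.2.1.1.1]
3. cons(cons(cons(e, e), cons(f(cons(e, e), 0), e)), e)  →  cons(cons(cons(e, e), cons(e, e)), e)   [R2 at 1.2.1]

cons(cons(cons(e, e), cons(e, e)), e)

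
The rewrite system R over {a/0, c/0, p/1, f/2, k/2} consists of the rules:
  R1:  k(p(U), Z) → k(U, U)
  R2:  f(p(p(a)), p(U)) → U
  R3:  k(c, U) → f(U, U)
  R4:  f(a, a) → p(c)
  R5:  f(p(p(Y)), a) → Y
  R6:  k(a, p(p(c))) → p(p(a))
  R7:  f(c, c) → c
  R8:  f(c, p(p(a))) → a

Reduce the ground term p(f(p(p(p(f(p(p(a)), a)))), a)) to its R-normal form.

1. p(f(p(p(p(f(p(p(a)), a)))), a))  →  p(p(f(p(p(a)), a)))   [R5 at 1]
2. p(p(f(p(p(a)), a)))  →  p(p(a))   [R5 at 1.1]

p(p(a))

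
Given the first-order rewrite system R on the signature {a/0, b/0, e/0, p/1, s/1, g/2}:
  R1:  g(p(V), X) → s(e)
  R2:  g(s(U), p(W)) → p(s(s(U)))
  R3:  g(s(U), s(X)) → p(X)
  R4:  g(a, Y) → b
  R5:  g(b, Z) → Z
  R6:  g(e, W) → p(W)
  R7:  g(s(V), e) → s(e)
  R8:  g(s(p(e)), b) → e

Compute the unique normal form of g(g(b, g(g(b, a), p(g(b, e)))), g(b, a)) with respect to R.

a

1. g(g(b, g(g(b, a), p(g(b, e)))), g(b, a))  →  g(g(g(b, a), p(g(b, e))), g(b, a))   [R5 at 1]
2. g(g(g(b, a), p(g(b, e))), g(b, a))  →  g(g(a, p(g(b, e))), g(b, a))   [R5 at 1.1]
3. g(g(a, p(g(b, e))), g(b, a))  →  g(b, g(b, a))   [R4 at 1]
4. g(b, g(b, a))  →  g(b, a)   [R5 at ε]
5. g(b, a)  →  a   [R5 at ε]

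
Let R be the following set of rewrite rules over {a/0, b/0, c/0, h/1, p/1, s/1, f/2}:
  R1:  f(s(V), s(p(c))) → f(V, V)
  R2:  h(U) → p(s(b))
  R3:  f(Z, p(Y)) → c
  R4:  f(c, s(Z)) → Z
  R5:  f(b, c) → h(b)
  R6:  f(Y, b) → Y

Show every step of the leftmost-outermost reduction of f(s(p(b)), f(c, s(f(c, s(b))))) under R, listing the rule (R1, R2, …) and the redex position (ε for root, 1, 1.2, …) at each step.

1. f(s(p(b)), f(c, s(f(c, s(b)))))  →  f(s(p(b)), f(c, s(b)))   [R4 at 2]
2. f(s(p(b)), f(c, s(b)))  →  f(s(p(b)), b)   [R4 at 2]
3. f(s(p(b)), b)  →  s(p(b))   [R6 at ε]

s(p(b))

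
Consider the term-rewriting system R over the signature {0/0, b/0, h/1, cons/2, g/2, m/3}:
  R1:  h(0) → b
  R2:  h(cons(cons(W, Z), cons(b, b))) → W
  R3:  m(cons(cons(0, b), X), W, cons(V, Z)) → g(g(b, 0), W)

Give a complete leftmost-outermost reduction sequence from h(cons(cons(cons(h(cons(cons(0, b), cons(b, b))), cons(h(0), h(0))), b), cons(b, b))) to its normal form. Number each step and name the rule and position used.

1. h(cons(cons(cons(h(cons(cons(0, b), cons(b, b))), cons(h(0), h(0))), b), cons(b, b)))  →  cons(h(cons(cons(0, b), cons(b, b))), cons(h(0), h(0)))   [R2 at ε]
2. cons(h(cons(cons(0, b), cons(b, b))), cons(h(0), h(0)))  →  cons(0, cons(h(0), h(0)))   [R2 at 1]
3. cons(0, cons(h(0), h(0)))  →  cons(0, cons(b, h(0)))   [R1 at 2.1]
4. cons(0, cons(b, h(0)))  →  cons(0, cons(b, b))   [R1 at 2.2]

cons(0, cons(b, b))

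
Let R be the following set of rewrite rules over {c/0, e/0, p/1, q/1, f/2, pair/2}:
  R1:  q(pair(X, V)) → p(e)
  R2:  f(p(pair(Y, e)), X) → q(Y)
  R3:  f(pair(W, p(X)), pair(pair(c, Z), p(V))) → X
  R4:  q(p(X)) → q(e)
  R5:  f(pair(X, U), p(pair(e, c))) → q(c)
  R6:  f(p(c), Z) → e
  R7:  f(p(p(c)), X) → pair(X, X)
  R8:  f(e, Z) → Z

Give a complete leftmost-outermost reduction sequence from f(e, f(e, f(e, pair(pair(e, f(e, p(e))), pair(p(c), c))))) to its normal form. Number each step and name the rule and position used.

pair(pair(e, p(e)), pair(p(c), c))

1. f(e, f(e, f(e, pair(pair(e, f(e, p(e))), pair(p(c), c)))))  →  f(e, f(e, pair(pair(e, f(e, p(e))), pair(p(c), c))))   [R8 at ε]
2. f(e, f(e, pair(pair(e, f(e, p(e))), pair(p(c), c))))  →  f(e, pair(pair(e, f(e, p(e))), pair(p(c), c)))   [R8 at ε]
3. f(e, pair(pair(e, f(e, p(e))), pair(p(c), c)))  →  pair(pair(e, f(e, p(e))), pair(p(c), c))   [R8 at ε]
4. pair(pair(e, f(e, p(e))), pair(p(c), c))  →  pair(pair(e, p(e)), pair(p(c), c))   [R8 at 1.2]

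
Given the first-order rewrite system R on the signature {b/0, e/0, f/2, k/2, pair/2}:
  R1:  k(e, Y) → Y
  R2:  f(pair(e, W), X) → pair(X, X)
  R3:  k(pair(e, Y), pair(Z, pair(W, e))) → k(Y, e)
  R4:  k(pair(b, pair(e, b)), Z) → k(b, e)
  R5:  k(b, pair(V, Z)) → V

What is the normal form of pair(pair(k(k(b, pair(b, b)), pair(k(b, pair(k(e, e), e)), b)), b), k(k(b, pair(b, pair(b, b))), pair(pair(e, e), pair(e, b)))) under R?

pair(pair(e, b), pair(e, e))

1. pair(pair(k(k(b, pair(b, b)), pair(k(b, pair(k(e, e), e)), b)), b), k(k(b, pair(b, pair(b, b))), pair(pair(e, e), pair(e, b))))  →  pair(pair(k(b, pair(k(b, pair(k(e, e), e)), b)), b), k(k(b, pair(b, pair(b, b))), pair(pair(e, e), pair(e, b))))   [R5 at 1.1.1]
2. pair(pair(k(b, pair(k(b, pair(k(e, e), e)), b)), b), k(k(b, pair(b, pair(b, b))), pair(pair(e, e), pair(e, b))))  →  pair(pair(k(b, pair(k(e, e), e)), b), k(k(b, pair(b, pair(b, b))), pair(pair(e, e), pair(e, b))))   [R5 at 1.1]
3. pair(pair(k(b, pair(k(e, e), e)), b), k(k(b, pair(b, pair(b, b))), pair(pair(e, e), pair(e, b))))  →  pair(pair(k(e, e), b), k(k(b, pair(b, pair(b, b))), pair(pair(e, e), pair(e, b))))   [R5 at 1.1]
4. pair(pair(k(e, e), b), k(k(b, pair(b, pair(b, b))), pair(pair(e, e), pair(e, b))))  →  pair(pair(e, b), k(k(b, pair(b, pair(b, b))), pair(pair(e, e), pair(e, b))))   [R1 at 1.1]
5. pair(pair(e, b), k(k(b, pair(b, pair(b, b))), pair(pair(e, e), pair(e, b))))  →  pair(pair(e, b), k(b, pair(pair(e, e), pair(e, b))))   [R5 at 2.1]
6. pair(pair(e, b), k(b, pair(pair(e, e), pair(e, b))))  →  pair(pair(e, b), pair(e, e))   [R5 at 2]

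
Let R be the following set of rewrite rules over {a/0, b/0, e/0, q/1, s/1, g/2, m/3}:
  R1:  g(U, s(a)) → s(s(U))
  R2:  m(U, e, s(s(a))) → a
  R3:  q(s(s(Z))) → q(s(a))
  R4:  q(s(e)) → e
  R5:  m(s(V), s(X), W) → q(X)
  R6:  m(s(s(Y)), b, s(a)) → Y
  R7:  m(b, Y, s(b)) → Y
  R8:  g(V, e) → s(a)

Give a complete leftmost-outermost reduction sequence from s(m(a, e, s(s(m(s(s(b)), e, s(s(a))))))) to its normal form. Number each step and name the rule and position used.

s(a)

1. s(m(a, e, s(s(m(s(s(b)), e, s(s(a)))))))  →  s(m(a, e, s(s(a))))   [R2 at 1.3.1.1]
2. s(m(a, e, s(s(a))))  →  s(a)   [R2 at 1]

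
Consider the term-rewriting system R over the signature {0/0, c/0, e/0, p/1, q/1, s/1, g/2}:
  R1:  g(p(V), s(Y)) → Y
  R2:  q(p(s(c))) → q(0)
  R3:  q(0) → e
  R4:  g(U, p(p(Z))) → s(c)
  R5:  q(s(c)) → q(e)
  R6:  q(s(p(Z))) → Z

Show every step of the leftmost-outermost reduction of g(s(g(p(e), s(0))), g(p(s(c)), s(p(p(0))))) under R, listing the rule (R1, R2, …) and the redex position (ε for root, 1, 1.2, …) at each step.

s(c)

1. g(s(g(p(e), s(0))), g(p(s(c)), s(p(p(0)))))  →  g(s(0), g(p(s(c)), s(p(p(0)))))   [R1 at 1.1]
2. g(s(0), g(p(s(c)), s(p(p(0)))))  →  g(s(0), p(p(0)))   [R1 at 2]
3. g(s(0), p(p(0)))  →  s(c)   [R4 at ε]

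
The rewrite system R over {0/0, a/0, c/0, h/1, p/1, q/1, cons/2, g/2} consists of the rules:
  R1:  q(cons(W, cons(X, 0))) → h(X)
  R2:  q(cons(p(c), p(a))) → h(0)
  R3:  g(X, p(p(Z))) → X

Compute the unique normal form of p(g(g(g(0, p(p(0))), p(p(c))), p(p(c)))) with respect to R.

p(0)

1. p(g(g(g(0, p(p(0))), p(p(c))), p(p(c))))  →  p(g(g(0, p(p(0))), p(p(c))))   [R3 at 1]
2. p(g(g(0, p(p(0))), p(p(c))))  →  p(g(0, p(p(0))))   [R3 at 1]
3. p(g(0, p(p(0))))  →  p(0)   [R3 at 1]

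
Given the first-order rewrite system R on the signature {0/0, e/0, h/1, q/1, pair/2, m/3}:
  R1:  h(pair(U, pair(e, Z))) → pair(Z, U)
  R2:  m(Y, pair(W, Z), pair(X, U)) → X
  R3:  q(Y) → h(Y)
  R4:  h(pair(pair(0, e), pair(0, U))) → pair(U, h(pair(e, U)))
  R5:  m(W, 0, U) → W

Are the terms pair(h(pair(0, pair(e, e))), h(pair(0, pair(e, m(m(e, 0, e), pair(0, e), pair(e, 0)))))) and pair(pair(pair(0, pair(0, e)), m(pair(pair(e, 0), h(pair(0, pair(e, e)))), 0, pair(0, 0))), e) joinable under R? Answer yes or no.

no — NF(t₁) = pair(pair(e, 0), pair(e, 0)), NF(t₂) = pair(pair(pair(0, pair(0, e)), pair(pair(e, 0), pair(e, 0))), e)

Reduce t₁ = pair(h(pair(0, pair(e, e))), h(pair(0, pair(e, m(m(e, 0, e), pair(0, e), pair(e, 0)))))):
1. pair(h(pair(0, pair(e, e))), h(pair(0, pair(e, m(m(e, 0, e), pair(0, e), pair(e, 0))))))  →  pair(pair(e, 0), h(pair(0, pair(e, m(m(e, 0, e), pair(0, e), pair(e, 0))))))   [R1 at 1]
2. pair(pair(e, 0), h(pair(0, pair(e, m(m(e, 0, e), pair(0, e), pair(e, 0))))))  →  pair(pair(e, 0), pair(m(m(e, 0, e), pair(0, e), pair(e, 0)), 0))   [R1 at 2]
3. pair(pair(e, 0), pair(m(m(e, 0, e), pair(0, e), pair(e, 0)), 0))  →  pair(pair(e, 0), pair(e, 0))   [R2 at 2.1]

Reduce t₂ = pair(pair(pair(0, pair(0, e)), m(pair(pair(e, 0), h(pair(0, pair(e, e)))), 0, pair(0, 0))), e):
1. pair(pair(pair(0, pair(0, e)), m(pair(pair(e, 0), h(pair(0, pair(e, e)))), 0, pair(0, 0))), e)  →  pair(pair(pair(0, pair(0, e)), pair(pair(e, 0), h(pair(0, pair(e, e))))), e)   [R5 at 1.2]
2. pair(pair(pair(0, pair(0, e)), pair(pair(e, 0), h(pair(0, pair(e, e))))), e)  →  pair(pair(pair(0, pair(0, e)), pair(pair(e, 0), pair(e, 0))), e)   [R1 at 1.2.2]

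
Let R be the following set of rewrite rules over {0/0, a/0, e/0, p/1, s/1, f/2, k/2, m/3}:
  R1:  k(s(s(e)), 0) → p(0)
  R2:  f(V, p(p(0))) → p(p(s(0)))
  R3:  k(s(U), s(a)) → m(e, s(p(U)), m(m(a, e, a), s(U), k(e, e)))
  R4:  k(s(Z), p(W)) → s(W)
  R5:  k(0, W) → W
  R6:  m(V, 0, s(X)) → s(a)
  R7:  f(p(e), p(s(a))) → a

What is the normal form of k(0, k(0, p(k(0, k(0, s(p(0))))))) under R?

1. k(0, k(0, p(k(0, k(0, s(p(0)))))))  →  k(0, p(k(0, k(0, s(p(0))))))   [R5 at ε]
2. k(0, p(k(0, k(0, s(p(0))))))  →  p(k(0, k(0, s(p(0)))))   [R5 at ε]
3. p(k(0, k(0, s(p(0)))))  →  p(k(0, s(p(0))))   [R5 at 1]
4. p(k(0, s(p(0))))  →  p(s(p(0)))   [R5 at 1]

p(s(p(0)))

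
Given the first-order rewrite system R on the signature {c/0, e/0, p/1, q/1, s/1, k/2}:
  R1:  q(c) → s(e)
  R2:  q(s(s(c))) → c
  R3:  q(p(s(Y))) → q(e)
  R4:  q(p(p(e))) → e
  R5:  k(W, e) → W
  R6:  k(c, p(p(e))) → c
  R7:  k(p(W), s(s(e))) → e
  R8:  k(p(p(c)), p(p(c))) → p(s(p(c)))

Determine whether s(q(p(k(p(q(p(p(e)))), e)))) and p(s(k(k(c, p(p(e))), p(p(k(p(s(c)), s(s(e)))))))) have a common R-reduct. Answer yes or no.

Reduce t₁ = s(q(p(k(p(q(p(p(e)))), e)))):
1. s(q(p(k(p(q(p(p(e)))), e))))  →  s(q(p(p(q(p(p(e)))))))   [R5 at 1.1.1]
2. s(q(p(p(q(p(p(e)))))))  →  s(q(p(p(e))))   [R4 at 1.1.1.1]
3. s(q(p(p(e))))  →  s(e)   [R4 at 1]

Reduce t₂ = p(s(k(k(c, p(p(e))), p(p(k(p(s(c)), s(s(e)))))))):
1. p(s(k(k(c, p(p(e))), p(p(k(p(s(c)), s(s(e))))))))  →  p(s(k(c, p(p(k(p(s(c)), s(s(e))))))))   [R6 at 1.1.1]
2. p(s(k(c, p(p(k(p(s(c)), s(s(e))))))))  →  p(s(k(c, p(p(e)))))   [R7 at 1.1.2.1.1]
3. p(s(k(c, p(p(e)))))  →  p(s(c))   [R6 at 1.1]

no — NF(t₁) = s(e), NF(t₂) = p(s(c))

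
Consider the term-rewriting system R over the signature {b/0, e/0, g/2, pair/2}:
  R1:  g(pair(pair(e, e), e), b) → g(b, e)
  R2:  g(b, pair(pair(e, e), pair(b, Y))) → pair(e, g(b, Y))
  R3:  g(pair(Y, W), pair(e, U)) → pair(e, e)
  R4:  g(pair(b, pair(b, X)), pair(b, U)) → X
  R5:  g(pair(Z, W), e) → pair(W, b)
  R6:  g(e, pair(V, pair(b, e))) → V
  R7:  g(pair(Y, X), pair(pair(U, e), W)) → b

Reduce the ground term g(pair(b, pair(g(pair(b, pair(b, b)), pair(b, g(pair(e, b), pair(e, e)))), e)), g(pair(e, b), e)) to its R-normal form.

e

1. g(pair(b, pair(g(pair(b, pair(b, b)), pair(b, g(pair(e, b), pair(e, e)))), e)), g(pair(e, b), e))  →  g(pair(b, pair(b, e)), g(pair(e, b), e))   [R4 at 1.2.1]
2. g(pair(b, pair(b, e)), g(pair(e, b), e))  →  g(pair(b, pair(b, e)), pair(b, b))   [R5 at 2]
3. g(pair(b, pair(b, e)), pair(b, b))  →  e   [R4 at ε]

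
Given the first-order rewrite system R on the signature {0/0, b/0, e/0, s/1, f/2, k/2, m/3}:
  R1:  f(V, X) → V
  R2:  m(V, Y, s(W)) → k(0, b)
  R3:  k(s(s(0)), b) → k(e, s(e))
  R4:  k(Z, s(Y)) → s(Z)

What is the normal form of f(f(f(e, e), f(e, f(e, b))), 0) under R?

1. f(f(f(e, e), f(e, f(e, b))), 0)  →  f(f(e, e), f(e, f(e, b)))   [R1 at ε]
2. f(f(e, e), f(e, f(e, b)))  →  f(e, e)   [R1 at ε]
3. f(e, e)  →  e   [R1 at ε]

e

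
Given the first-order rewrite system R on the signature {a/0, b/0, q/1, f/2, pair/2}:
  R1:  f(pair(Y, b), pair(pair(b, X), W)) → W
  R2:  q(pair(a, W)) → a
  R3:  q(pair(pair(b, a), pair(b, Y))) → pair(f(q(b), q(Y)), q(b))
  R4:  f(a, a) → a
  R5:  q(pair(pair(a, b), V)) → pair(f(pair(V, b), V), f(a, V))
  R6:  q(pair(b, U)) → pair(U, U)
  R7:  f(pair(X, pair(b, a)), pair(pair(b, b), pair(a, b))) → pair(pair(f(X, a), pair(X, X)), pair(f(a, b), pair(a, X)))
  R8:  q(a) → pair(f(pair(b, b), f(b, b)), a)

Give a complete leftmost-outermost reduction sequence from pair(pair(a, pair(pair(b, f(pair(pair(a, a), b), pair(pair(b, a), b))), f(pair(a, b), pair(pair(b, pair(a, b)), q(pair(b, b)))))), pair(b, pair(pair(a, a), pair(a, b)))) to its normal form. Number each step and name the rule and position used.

pair(pair(a, pair(pair(b, b), pair(b, b))), pair(b, pair(pair(a, a), pair(a, b))))

1. pair(pair(a, pair(pair(b, f(pair(pair(a, a), b), pair(pair(b, a), b))), f(pair(a, b), pair(pair(b, pair(a, b)), q(pair(b, b)))))), pair(b, pair(pair(a, a), pair(a, b))))  →  pair(pair(a, pair(pair(b, b), f(pair(a, b), pair(pair(b, pair(a, b)), q(pair(b, b)))))), pair(b, pair(pair(a, a), pair(a, b))))   [R1 at 1.2.1.2]
2. pair(pair(a, pair(pair(b, b), f(pair(a, b), pair(pair(b, pair(a, b)), q(pair(b, b)))))), pair(b, pair(pair(a, a), pair(a, b))))  →  pair(pair(a, pair(pair(b, b), q(pair(b, b)))), pair(b, pair(pair(a, a), pair(a, b))))   [R1 at 1.2.2]
3. pair(pair(a, pair(pair(b, b), q(pair(b, b)))), pair(b, pair(pair(a, a), pair(a, b))))  →  pair(pair(a, pair(pair(b, b), pair(b, b))), pair(b, pair(pair(a, a), pair(a, b))))   [R6 at 1.2.2]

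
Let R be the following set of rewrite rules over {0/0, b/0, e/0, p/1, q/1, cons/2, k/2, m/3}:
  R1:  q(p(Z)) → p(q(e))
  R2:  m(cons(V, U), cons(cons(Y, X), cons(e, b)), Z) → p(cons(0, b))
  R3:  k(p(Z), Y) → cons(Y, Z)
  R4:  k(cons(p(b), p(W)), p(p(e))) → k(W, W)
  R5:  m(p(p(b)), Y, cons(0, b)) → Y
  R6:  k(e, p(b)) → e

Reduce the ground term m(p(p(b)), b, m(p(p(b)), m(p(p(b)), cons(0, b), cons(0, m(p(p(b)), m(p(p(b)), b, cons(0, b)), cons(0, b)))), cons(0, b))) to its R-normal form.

1. m(p(p(b)), b, m(p(p(b)), m(p(p(b)), cons(0, b), cons(0, m(p(p(b)), m(p(p(b)), b, cons(0, b)), cons(0, b)))), cons(0, b)))  →  m(p(p(b)), b, m(p(p(b)), cons(0, b), cons(0, m(p(p(b)), m(p(p(b)), b, cons(0, b)), cons(0, b)))))   [R5 at 3]
2. m(p(p(b)), b, m(p(p(b)), cons(0, b), cons(0, m(p(p(b)), m(p(p(b)), b, cons(0, b)), cons(0, b)))))  →  m(p(p(b)), b, m(p(p(b)), cons(0, b), cons(0, m(p(p(b)), b, cons(0, b)))))   [R5 at 3.3.2]
3. m(p(p(b)), b, m(p(p(b)), cons(0, b), cons(0, m(p(p(b)), b, cons(0, b)))))  →  m(p(p(b)), b, m(p(p(b)), cons(0, b), cons(0, b)))   [R5 at 3.3.2]
4. m(p(p(b)), b, m(p(p(b)), cons(0, b), cons(0, b)))  →  m(p(p(b)), b, cons(0, b))   [R5 at 3]
5. m(p(p(b)), b, cons(0, b))  →  b   [R5 at ε]

b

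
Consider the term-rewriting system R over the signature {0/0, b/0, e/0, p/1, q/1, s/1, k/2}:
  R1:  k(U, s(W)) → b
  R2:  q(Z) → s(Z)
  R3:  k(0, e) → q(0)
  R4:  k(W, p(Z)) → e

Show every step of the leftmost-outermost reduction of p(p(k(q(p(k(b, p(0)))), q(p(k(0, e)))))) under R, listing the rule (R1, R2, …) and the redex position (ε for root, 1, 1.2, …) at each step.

p(p(b))

1. p(p(k(q(p(k(b, p(0)))), q(p(k(0, e))))))  →  p(p(k(s(p(k(b, p(0)))), q(p(k(0, e))))))   [R2 at 1.1.1]
2. p(p(k(s(p(k(b, p(0)))), q(p(k(0, e))))))  →  p(p(k(s(p(e)), q(p(k(0, e))))))   [R4 at 1.1.1.1.1]
3. p(p(k(s(p(e)), q(p(k(0, e))))))  →  p(p(k(s(p(e)), s(p(k(0, e))))))   [R2 at 1.1.2]
4. p(p(k(s(p(e)), s(p(k(0, e))))))  →  p(p(b))   [R1 at 1.1]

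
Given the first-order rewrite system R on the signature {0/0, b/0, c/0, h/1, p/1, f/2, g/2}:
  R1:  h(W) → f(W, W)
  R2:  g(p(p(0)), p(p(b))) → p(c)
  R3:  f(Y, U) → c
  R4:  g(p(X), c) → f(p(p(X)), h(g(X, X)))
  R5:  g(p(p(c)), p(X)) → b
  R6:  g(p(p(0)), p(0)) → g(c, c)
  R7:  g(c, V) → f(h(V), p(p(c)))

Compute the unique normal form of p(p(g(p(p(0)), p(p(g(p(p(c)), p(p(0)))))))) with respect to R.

1. p(p(g(p(p(0)), p(p(g(p(p(c)), p(p(0))))))))  →  p(p(g(p(p(0)), p(p(b)))))   [R5 at 1.1.2.1.1]
2. p(p(g(p(p(0)), p(p(b)))))  →  p(p(p(c)))   [R2 at 1.1]

p(p(p(c)))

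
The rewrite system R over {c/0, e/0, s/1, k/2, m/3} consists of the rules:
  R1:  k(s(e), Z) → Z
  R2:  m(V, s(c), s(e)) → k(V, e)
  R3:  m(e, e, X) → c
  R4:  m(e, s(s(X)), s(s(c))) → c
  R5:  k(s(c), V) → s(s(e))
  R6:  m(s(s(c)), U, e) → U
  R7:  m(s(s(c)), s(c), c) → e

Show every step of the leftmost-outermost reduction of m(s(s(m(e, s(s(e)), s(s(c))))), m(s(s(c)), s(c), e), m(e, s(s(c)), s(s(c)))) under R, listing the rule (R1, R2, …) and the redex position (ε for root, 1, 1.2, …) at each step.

e

1. m(s(s(m(e, s(s(e)), s(s(c))))), m(s(s(c)), s(c), e), m(e, s(s(c)), s(s(c))))  →  m(s(s(c)), m(s(s(c)), s(c), e), m(e, s(s(c)), s(s(c))))   [R4 at 1.1.1]
2. m(s(s(c)), m(s(s(c)), s(c), e), m(e, s(s(c)), s(s(c))))  →  m(s(s(c)), s(c), m(e, s(s(c)), s(s(c))))   [R6 at 2]
3. m(s(s(c)), s(c), m(e, s(s(c)), s(s(c))))  →  m(s(s(c)), s(c), c)   [R4 at 3]
4. m(s(s(c)), s(c), c)  →  e   [R7 at ε]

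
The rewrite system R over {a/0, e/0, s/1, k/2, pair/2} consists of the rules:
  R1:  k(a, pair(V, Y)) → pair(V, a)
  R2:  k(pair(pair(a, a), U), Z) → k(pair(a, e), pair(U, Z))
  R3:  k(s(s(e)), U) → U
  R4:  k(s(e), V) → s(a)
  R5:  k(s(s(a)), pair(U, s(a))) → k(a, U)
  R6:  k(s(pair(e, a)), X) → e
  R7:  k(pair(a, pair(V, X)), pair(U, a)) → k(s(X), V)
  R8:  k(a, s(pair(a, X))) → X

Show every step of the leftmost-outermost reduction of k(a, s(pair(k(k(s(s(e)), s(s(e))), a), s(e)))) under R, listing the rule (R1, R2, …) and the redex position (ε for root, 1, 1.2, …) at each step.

s(e)

1. k(a, s(pair(k(k(s(s(e)), s(s(e))), a), s(e))))  →  k(a, s(pair(k(s(s(e)), a), s(e))))   [R3 at 2.1.1.1]
2. k(a, s(pair(k(s(s(e)), a), s(e))))  →  k(a, s(pair(a, s(e))))   [R3 at 2.1.1]
3. k(a, s(pair(a, s(e))))  →  s(e)   [R8 at ε]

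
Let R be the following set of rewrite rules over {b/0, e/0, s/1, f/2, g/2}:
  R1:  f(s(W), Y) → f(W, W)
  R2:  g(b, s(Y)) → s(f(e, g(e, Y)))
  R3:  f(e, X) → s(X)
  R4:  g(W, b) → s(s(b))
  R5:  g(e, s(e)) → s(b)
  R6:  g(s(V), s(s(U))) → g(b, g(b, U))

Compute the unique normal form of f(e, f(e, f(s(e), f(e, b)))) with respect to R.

s(s(s(e)))

1. f(e, f(e, f(s(e), f(e, b))))  →  s(f(e, f(s(e), f(e, b))))   [R3 at ε]
2. s(f(e, f(s(e), f(e, b))))  →  s(s(f(s(e), f(e, b))))   [R3 at 1]
3. s(s(f(s(e), f(e, b))))  →  s(s(f(e, e)))   [R1 at 1.1]
4. s(s(f(e, e)))  →  s(s(s(e)))   [R3 at 1.1]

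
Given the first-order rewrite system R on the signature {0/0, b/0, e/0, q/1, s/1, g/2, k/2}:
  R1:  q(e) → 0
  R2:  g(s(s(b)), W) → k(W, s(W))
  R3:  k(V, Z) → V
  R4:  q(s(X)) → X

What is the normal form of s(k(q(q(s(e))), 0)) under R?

s(0)

1. s(k(q(q(s(e))), 0))  →  s(q(q(s(e))))   [R3 at 1]
2. s(q(q(s(e))))  →  s(q(e))   [R4 at 1.1]
3. s(q(e))  →  s(0)   [R1 at 1]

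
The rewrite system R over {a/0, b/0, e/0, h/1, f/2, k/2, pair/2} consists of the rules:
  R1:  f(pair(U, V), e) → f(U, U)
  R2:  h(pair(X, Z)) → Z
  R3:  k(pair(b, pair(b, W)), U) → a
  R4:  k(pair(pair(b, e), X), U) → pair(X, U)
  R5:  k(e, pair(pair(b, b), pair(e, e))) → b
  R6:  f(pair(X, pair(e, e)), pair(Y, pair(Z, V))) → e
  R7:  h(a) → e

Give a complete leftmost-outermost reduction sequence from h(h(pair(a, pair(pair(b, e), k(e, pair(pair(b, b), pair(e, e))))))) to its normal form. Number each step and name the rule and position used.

b

1. h(h(pair(a, pair(pair(b, e), k(e, pair(pair(b, b), pair(e, e)))))))  →  h(pair(pair(b, e), k(e, pair(pair(b, b), pair(e, e)))))   [R2 at 1]
2. h(pair(pair(b, e), k(e, pair(pair(b, b), pair(e, e)))))  →  k(e, pair(pair(b, b), pair(e, e)))   [R2 at ε]
3. k(e, pair(pair(b, b), pair(e, e)))  →  b   [R5 at ε]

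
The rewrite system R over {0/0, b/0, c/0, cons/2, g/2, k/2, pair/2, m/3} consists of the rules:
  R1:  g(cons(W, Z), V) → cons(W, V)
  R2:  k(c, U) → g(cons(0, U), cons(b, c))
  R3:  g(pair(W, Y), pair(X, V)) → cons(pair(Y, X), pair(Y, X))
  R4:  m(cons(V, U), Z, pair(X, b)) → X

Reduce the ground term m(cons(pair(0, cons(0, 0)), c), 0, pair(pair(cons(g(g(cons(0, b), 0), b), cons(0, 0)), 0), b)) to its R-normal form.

pair(cons(cons(0, b), cons(0, 0)), 0)

1. m(cons(pair(0, cons(0, 0)), c), 0, pair(pair(cons(g(g(cons(0, b), 0), b), cons(0, 0)), 0), b))  →  pair(cons(g(g(cons(0, b), 0), b), cons(0, 0)), 0)   [R4 at ε]
2. pair(cons(g(g(cons(0, b), 0), b), cons(0, 0)), 0)  →  pair(cons(g(cons(0, 0), b), cons(0, 0)), 0)   [R1 at 1.1.1]
3. pair(cons(g(cons(0, 0), b), cons(0, 0)), 0)  →  pair(cons(cons(0, b), cons(0, 0)), 0)   [R1 at 1.1]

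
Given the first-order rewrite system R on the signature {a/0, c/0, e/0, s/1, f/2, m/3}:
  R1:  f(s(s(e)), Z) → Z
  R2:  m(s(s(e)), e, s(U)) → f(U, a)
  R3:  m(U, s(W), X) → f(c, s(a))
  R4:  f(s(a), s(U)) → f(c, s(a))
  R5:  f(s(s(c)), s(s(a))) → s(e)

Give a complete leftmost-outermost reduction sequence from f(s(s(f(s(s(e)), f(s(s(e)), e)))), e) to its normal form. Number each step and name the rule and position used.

1. f(s(s(f(s(s(e)), f(s(s(e)), e)))), e)  →  f(s(s(f(s(s(e)), e))), e)   [R1 at 1.1.1]
2. f(s(s(f(s(s(e)), e))), e)  →  f(s(s(e)), e)   [R1 at 1.1.1]
3. f(s(s(e)), e)  →  e   [R1 at ε]

e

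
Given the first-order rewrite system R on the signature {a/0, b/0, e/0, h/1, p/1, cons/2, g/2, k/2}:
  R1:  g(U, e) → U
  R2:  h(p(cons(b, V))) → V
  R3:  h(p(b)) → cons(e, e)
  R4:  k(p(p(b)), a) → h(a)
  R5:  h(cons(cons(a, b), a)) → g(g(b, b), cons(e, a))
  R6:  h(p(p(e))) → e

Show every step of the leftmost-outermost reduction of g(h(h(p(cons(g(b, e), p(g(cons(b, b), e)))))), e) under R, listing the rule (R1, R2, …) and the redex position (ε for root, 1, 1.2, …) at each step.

1. g(h(h(p(cons(g(b, e), p(g(cons(b, b), e)))))), e)  →  h(h(p(cons(g(b, e), p(g(cons(b, b), e))))))   [R1 at ε]
2. h(h(p(cons(g(b, e), p(g(cons(b, b), e))))))  →  h(h(p(cons(b, p(g(cons(b, b), e))))))   [R1 at 1.1.1.1]
3. h(h(p(cons(b, p(g(cons(b, b), e))))))  →  h(p(g(cons(b, b), e)))   [R2 at 1]
4. h(p(g(cons(b, b), e)))  →  h(p(cons(b, b)))   [R1 at 1.1]
5. h(p(cons(b, b)))  →  b   [R2 at ε]

b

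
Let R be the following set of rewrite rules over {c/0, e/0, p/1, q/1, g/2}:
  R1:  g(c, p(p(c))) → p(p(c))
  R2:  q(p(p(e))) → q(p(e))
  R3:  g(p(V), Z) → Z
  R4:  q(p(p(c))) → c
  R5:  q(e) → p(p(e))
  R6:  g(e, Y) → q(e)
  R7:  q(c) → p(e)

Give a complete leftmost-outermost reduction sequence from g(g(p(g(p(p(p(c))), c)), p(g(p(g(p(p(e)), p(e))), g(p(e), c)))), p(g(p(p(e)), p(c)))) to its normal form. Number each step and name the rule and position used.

p(p(c))

1. g(g(p(g(p(p(p(c))), c)), p(g(p(g(p(p(e)), p(e))), g(p(e), c)))), p(g(p(p(e)), p(c))))  →  g(p(g(p(g(p(p(e)), p(e))), g(p(e), c))), p(g(p(p(e)), p(c))))   [R3 at 1]
2. g(p(g(p(g(p(p(e)), p(e))), g(p(e), c))), p(g(p(p(e)), p(c))))  →  p(g(p(p(e)), p(c)))   [R3 at ε]
3. p(g(p(p(e)), p(c)))  →  p(p(c))   [R3 at 1]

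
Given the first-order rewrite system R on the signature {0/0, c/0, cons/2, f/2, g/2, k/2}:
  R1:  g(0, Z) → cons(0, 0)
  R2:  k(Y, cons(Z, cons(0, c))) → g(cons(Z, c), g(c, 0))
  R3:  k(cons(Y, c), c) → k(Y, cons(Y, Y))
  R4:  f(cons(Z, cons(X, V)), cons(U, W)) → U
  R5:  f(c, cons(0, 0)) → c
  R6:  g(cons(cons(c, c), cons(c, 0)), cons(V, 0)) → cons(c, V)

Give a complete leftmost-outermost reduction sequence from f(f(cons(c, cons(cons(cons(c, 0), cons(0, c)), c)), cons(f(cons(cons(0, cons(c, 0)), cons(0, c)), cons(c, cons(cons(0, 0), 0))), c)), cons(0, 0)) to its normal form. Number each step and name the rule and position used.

1. f(f(cons(c, cons(cons(cons(c, 0), cons(0, c)), c)), cons(f(cons(cons(0, cons(c, 0)), cons(0, c)), cons(c, cons(cons(0, 0), 0))), c)), cons(0, 0))  →  f(f(cons(cons(0, cons(c, 0)), cons(0, c)), cons(c, cons(cons(0, 0), 0))), cons(0, 0))   [R4 at 1]
2. f(f(cons(cons(0, cons(c, 0)), cons(0, c)), cons(c, cons(cons(0, 0), 0))), cons(0, 0))  →  f(c, cons(0, 0))   [R4 at 1]
3. f(c, cons(0, 0))  →  c   [R5 at ε]

c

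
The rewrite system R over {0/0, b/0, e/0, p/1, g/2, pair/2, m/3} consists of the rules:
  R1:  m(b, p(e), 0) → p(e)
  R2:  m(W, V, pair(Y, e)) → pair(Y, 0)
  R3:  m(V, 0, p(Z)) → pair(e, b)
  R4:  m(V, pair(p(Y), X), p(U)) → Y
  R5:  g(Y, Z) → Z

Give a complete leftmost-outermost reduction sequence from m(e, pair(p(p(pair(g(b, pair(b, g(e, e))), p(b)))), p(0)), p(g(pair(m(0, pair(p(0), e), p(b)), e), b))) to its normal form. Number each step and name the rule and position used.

1. m(e, pair(p(p(pair(g(b, pair(b, g(e, e))), p(b)))), p(0)), p(g(pair(m(0, pair(p(0), e), p(b)), e), b)))  →  p(pair(g(b, pair(b, g(e, e))), p(b)))   [R4 at ε]
2. p(pair(g(b, pair(b, g(e, e))), p(b)))  →  p(pair(pair(b, g(e, e)), p(b)))   [R5 at 1.1]
3. p(pair(pair(b, g(e, e)), p(b)))  →  p(pair(pair(b, e), p(b)))   [R5 at 1.1.2]

p(pair(pair(b, e), p(b)))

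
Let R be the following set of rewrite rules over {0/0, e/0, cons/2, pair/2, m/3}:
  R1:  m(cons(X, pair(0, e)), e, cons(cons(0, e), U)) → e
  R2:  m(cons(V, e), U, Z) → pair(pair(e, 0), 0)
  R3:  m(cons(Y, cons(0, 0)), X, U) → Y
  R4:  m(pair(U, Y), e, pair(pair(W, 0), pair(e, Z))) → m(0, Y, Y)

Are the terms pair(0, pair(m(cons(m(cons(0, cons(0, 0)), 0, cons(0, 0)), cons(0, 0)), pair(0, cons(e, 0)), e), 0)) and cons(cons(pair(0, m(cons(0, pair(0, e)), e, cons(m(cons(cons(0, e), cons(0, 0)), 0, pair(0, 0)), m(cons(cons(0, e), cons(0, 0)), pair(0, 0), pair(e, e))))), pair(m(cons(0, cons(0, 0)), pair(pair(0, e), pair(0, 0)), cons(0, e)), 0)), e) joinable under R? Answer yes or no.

Reduce t₁ = pair(0, pair(m(cons(m(cons(0, cons(0, 0)), 0, cons(0, 0)), cons(0, 0)), pair(0, cons(e, 0)), e), 0)):
1. pair(0, pair(m(cons(m(cons(0, cons(0, 0)), 0, cons(0, 0)), cons(0, 0)), pair(0, cons(e, 0)), e), 0))  →  pair(0, pair(m(cons(0, cons(0, 0)), 0, cons(0, 0)), 0))   [R3 at 2.1]
2. pair(0, pair(m(cons(0, cons(0, 0)), 0, cons(0, 0)), 0))  →  pair(0, pair(0, 0))   [R3 at 2.1]

Reduce t₂ = cons(cons(pair(0, m(cons(0, pair(0, e)), e, cons(m(cons(cons(0, e), cons(0, 0)), 0, pair(0, 0)), m(cons(cons(0, e), cons(0, 0)), pair(0, 0), pair(e, e))))), pair(m(cons(0, cons(0, 0)), pair(pair(0, e), pair(0, 0)), cons(0, e)), 0)), e):
1. cons(cons(pair(0, m(cons(0, pair(0, e)), e, cons(m(cons(cons(0, e), cons(0, 0)), 0, pair(0, 0)), m(cons(cons(0, e), cons(0, 0)), pair(0, 0), pair(e, e))))), pair(m(cons(0, cons(0, 0)), pair(pair(0, e), pair(0, 0)), cons(0, e)), 0)), e)  →  cons(cons(pair(0, m(cons(0, pair(0, e)), e, cons(cons(0, e), m(cons(cons(0, e), cons(0, 0)), pair(0, 0), pair(e, e))))), pair(m(cons(0, cons(0, 0)), pair(pair(0, e), pair(0, 0)), cons(0, e)), 0)), e)   [R3 at 1.1.2.3.1]
2. cons(cons(pair(0, m(cons(0, pair(0, e)), e, cons(cons(0, e), m(cons(cons(0, e), cons(0, 0)), pair(0, 0), pair(e, e))))), pair(m(cons(0, cons(0, 0)), pair(pair(0, e), pair(0, 0)), cons(0, e)), 0)), e)  →  cons(cons(pair(0, e), pair(m(cons(0, cons(0, 0)), pair(pair(0, e), pair(0, 0)), cons(0, e)), 0)), e)   [R1 at 1.1.2]
3. cons(cons(pair(0, e), pair(m(cons(0, cons(0, 0)), pair(pair(0, e), pair(0, 0)), cons(0, e)), 0)), e)  →  cons(cons(pair(0, e), pair(0, 0)), e)   [R3 at 1.2.1]

no — NF(t₁) = pair(0, pair(0, 0)), NF(t₂) = cons(cons(pair(0, e), pair(0, 0)), e)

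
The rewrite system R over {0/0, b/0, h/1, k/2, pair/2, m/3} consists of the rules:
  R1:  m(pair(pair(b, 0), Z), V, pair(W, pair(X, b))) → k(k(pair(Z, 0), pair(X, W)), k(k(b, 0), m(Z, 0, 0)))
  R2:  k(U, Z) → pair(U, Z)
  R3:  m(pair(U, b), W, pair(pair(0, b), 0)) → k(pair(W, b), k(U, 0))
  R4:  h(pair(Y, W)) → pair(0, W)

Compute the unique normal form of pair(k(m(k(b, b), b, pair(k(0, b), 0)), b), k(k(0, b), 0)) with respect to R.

pair(pair(pair(pair(b, b), pair(b, 0)), b), pair(pair(0, b), 0))

1. pair(k(m(k(b, b), b, pair(k(0, b), 0)), b), k(k(0, b), 0))  →  pair(pair(m(k(b, b), b, pair(k(0, b), 0)), b), k(k(0, b), 0))   [R2 at 1]
2. pair(pair(m(k(b, b), b, pair(k(0, b), 0)), b), k(k(0, b), 0))  →  pair(pair(m(pair(b, b), b, pair(k(0, b), 0)), b), k(k(0, b), 0))   [R2 at 1.1.1]
3. pair(pair(m(pair(b, b), b, pair(k(0, b), 0)), b), k(k(0, b), 0))  →  pair(pair(m(pair(b, b), b, pair(pair(0, b), 0)), b), k(k(0, b), 0))   [R2 at 1.1.3.1]
4. pair(pair(m(pair(b, b), b, pair(pair(0, b), 0)), b), k(k(0, b), 0))  →  pair(pair(k(pair(b, b), k(b, 0)), b), k(k(0, b), 0))   [R3 at 1.1]
5. pair(pair(k(pair(b, b), k(b, 0)), b), k(k(0, b), 0))  →  pair(pair(pair(pair(b, b), k(b, 0)), b), k(k(0, b), 0))   [R2 at 1.1]
6. pair(pair(pair(pair(b, b), k(b, 0)), b), k(k(0, b), 0))  →  pair(pair(pair(pair(b, b), pair(b, 0)), b), k(k(0, b), 0))   [R2 at 1.1.2]
7. pair(pair(pair(pair(b, b), pair(b, 0)), b), k(k(0, b), 0))  →  pair(pair(pair(pair(b, b), pair(b, 0)), b), pair(k(0, b), 0))   [R2 at 2]
8. pair(pair(pair(pair(b, b), pair(b, 0)), b), pair(k(0, b), 0))  →  pair(pair(pair(pair(b, b), pair(b, 0)), b), pair(pair(0, b), 0))   [R2 at 2.1]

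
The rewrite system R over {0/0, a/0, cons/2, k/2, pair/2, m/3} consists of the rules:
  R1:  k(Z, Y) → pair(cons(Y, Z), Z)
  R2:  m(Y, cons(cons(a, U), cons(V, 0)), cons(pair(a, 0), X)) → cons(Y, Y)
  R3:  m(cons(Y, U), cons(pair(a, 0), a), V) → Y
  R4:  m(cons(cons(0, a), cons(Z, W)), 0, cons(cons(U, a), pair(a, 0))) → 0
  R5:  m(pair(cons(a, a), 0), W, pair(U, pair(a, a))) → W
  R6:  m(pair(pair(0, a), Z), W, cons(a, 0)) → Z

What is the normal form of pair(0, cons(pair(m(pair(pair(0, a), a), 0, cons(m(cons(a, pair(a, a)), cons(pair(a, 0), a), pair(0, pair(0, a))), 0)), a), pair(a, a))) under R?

pair(0, cons(pair(a, a), pair(a, a)))

1. pair(0, cons(pair(m(pair(pair(0, a), a), 0, cons(m(cons(a, pair(a, a)), cons(pair(a, 0), a), pair(0, pair(0, a))), 0)), a), pair(a, a)))  →  pair(0, cons(pair(m(pair(pair(0, a), a), 0, cons(a, 0)), a), pair(a, a)))   [R3 at 2.1.1.3.1]
2. pair(0, cons(pair(m(pair(pair(0, a), a), 0, cons(a, 0)), a), pair(a, a)))  →  pair(0, cons(pair(a, a), pair(a, a)))   [R6 at 2.1.1]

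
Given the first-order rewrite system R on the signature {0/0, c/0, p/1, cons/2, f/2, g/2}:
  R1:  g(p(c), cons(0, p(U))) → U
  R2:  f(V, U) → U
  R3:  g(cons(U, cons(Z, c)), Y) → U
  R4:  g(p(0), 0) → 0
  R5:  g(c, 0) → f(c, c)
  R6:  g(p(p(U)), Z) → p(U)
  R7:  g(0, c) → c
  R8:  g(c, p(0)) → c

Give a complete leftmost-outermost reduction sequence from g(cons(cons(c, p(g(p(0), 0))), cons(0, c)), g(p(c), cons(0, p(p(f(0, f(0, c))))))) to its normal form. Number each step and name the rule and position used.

cons(c, p(0))

1. g(cons(cons(c, p(g(p(0), 0))), cons(0, c)), g(p(c), cons(0, p(p(f(0, f(0, c)))))))  →  cons(c, p(g(p(0), 0)))   [R3 at ε]
2. cons(c, p(g(p(0), 0)))  →  cons(c, p(0))   [R4 at 2.1]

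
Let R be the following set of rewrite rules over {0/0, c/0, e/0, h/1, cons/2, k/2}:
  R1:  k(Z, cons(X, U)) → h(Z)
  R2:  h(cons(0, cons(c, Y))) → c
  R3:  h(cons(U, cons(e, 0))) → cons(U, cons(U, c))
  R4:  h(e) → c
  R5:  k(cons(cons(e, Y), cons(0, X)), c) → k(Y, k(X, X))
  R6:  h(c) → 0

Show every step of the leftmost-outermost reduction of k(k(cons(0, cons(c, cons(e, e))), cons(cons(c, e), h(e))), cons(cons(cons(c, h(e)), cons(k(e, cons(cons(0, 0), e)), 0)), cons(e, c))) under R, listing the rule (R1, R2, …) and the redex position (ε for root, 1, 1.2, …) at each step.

1. k(k(cons(0, cons(c, cons(e, e))), cons(cons(c, e), h(e))), cons(cons(cons(c, h(e)), cons(k(e, cons(cons(0, 0), e)), 0)), cons(e, c)))  →  h(k(cons(0, cons(c, cons(e, e))), cons(cons(c, e), h(e))))   [R1 at ε]
2. h(k(cons(0, cons(c, cons(e, e))), cons(cons(c, e), h(e))))  →  h(h(cons(0, cons(c, cons(e, e)))))   [R1 at 1]
3. h(h(cons(0, cons(c, cons(e, e)))))  →  h(c)   [R2 at 1]
4. h(c)  →  0   [R6 at ε]

0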